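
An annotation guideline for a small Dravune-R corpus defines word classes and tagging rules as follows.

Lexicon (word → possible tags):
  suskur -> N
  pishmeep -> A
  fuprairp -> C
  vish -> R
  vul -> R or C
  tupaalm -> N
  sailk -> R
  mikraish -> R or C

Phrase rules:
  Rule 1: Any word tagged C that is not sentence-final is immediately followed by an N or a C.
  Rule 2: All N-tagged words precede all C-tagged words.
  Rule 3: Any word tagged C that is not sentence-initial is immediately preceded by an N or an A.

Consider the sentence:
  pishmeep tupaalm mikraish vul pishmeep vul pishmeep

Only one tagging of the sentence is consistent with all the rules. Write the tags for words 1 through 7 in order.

A N R R A R A

Candidates per position — 1:pishmeep {A}; 2:tupaalm {N}; 3:mikraish {R,C}; 4:vul {R,C}; 5:pishmeep {A}; 6:vul {R,C}; 7:pishmeep {A}.
If word 3 were C, no tagging could satisfy rule 1; so word 3 is R.
If word 4 were C, no tagging could satisfy rule 1; so word 4 is R.
If word 6 were C, no tagging could satisfy rule 1; so word 6 is R.
That leaves exactly one tagging: A N R R A R A.
Check: rule 1 holds; rule 2 holds; rule 3 holds.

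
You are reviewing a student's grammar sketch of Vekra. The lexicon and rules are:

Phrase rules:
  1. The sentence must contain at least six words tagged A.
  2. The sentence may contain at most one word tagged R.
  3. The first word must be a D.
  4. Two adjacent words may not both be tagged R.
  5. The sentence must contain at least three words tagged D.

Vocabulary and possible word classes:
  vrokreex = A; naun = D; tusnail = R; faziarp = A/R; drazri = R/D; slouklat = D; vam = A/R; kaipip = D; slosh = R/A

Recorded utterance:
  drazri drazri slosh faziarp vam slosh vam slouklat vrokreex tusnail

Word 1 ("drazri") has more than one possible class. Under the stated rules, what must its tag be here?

D

Candidates per position — 1:drazri {R,D}; 2:drazri {R,D}; 3:slosh {R,A}; 4:faziarp {A,R}; 5:vam {A,R}; 6:slosh {R,A}; 7:vam {A,R}; 8:slouklat {D}; 9:vrokreex {A}; 10:tusnail {R}.
Position 1: tagging it R would leave rule 2 unsatisfiable, so it must be D.
Position 2: tagging it R would leave rule 2 unsatisfiable, so it must be D.
Position 3: tagging it R would leave rule 1 unsatisfiable, so it must be A.
Position 4: tagging it R would leave rule 1 unsatisfiable, so it must be A.
Position 5: tagging it R would leave rule 1 unsatisfiable, so it must be A.
Position 6: tagging it R would leave rule 1 unsatisfiable, so it must be A.
Position 7: tagging it R would leave rule 1 unsatisfiable, so it must be A.
So the tagging must be: D D A A A A A D A R.
Rule-by-rule: rule 1 holds; rule 2 holds; rule 3 holds; rule 4 holds; rule 5 holds.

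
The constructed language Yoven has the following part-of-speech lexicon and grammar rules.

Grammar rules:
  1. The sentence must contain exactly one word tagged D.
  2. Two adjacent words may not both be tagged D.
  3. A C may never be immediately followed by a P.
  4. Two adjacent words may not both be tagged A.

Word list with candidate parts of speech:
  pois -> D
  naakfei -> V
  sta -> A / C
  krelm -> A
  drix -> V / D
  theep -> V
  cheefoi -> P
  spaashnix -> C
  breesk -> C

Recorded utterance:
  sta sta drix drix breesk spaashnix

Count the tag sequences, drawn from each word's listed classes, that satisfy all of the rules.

6

Candidates per position — 1:sta {A,C}; 2:sta {A,C}; 3:drix {V,D}; 4:drix {V,D}; 5:breesk {C}; 6:spaashnix {C}.
There are 16 candidate sequences in total.
Checking each against the rules leaves 6 sequences.
Count = 6.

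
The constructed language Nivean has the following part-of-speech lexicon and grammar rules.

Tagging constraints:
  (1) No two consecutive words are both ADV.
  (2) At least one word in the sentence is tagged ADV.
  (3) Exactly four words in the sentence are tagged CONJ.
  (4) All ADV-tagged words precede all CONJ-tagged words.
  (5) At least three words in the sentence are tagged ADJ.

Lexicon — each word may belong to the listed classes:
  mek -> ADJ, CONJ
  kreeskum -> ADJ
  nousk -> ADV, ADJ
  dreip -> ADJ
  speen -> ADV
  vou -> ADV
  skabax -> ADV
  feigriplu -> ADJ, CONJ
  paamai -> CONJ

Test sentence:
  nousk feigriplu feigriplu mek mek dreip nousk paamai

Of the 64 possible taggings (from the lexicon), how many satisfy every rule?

4

Candidates per position — 1:nousk {ADV,ADJ}; 2:feigriplu {ADJ,CONJ}; 3:feigriplu {ADJ,CONJ}; 4:mek {ADJ,CONJ}; 5:mek {ADJ,CONJ}; 6:dreip {ADJ}; 7:nousk {ADV,ADJ}; 8:paamai {CONJ}.
There are 64 candidate sequences in total.
The sequences that satisfy every rule: ADV ADJ CONJ CONJ CONJ ADJ ADJ CONJ; ADV CONJ ADJ CONJ CONJ ADJ ADJ CONJ; ADV CONJ CONJ ADJ CONJ ADJ ADJ CONJ; ADV CONJ CONJ CONJ ADJ ADJ ADJ CONJ.
Count = 4.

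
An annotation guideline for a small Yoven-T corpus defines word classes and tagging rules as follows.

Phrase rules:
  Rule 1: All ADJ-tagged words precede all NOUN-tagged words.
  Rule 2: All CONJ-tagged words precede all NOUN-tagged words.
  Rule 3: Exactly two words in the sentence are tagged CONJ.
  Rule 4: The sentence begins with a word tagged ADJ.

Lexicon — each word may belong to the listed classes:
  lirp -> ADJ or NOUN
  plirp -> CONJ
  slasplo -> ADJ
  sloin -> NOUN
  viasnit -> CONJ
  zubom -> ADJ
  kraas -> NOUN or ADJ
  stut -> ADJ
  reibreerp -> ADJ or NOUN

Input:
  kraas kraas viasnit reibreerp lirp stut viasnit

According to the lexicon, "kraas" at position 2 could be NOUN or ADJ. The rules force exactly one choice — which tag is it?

ADJ

Candidates per position — 1:kraas {NOUN,ADJ}; 2:kraas {NOUN,ADJ}; 3:viasnit {CONJ}; 4:reibreerp {ADJ,NOUN}; 5:lirp {ADJ,NOUN}; 6:stut {ADJ}; 7:viasnit {CONJ}.
Position 1: NOUN is ruled out by rule 1; that leaves ADJ.
Position 2: NOUN is ruled out by rule 1; that leaves ADJ.
Position 4: NOUN is ruled out by rule 1; that leaves ADJ.
Position 5: NOUN is ruled out by rule 1; that leaves ADJ.
That leaves exactly one tagging: ADJ ADJ CONJ ADJ ADJ ADJ CONJ.
Checking: rule 1 satisfied; rule 2 satisfied; rule 3 satisfied; rule 4 satisfied.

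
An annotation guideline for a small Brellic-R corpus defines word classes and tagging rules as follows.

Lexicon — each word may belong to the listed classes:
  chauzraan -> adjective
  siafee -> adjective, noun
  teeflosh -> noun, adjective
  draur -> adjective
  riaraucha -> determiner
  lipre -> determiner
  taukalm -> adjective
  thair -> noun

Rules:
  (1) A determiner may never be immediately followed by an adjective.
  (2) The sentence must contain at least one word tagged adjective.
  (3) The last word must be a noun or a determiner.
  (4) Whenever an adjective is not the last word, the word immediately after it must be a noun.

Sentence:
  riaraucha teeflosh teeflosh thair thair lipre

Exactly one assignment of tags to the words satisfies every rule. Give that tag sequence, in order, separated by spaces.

determiner noun adjective noun noun determiner

Candidates per position — 1:riaraucha {determiner}; 2:teeflosh {noun,adjective}; 3:teeflosh {noun,adjective}; 4:thair {noun}; 5:thair {noun}; 6:lipre {determiner}.
If word 2 were adjective, no tagging could satisfy rule 1; so word 2 is noun.
If word 3 were noun, no tagging could satisfy rule 2; so word 3 is adjective.
The only consistent sequence is: determiner noun adjective noun noun determiner.
Verifying each rule — rule 1 ok; rule 2 ok; rule 3 ok; rule 4 ok.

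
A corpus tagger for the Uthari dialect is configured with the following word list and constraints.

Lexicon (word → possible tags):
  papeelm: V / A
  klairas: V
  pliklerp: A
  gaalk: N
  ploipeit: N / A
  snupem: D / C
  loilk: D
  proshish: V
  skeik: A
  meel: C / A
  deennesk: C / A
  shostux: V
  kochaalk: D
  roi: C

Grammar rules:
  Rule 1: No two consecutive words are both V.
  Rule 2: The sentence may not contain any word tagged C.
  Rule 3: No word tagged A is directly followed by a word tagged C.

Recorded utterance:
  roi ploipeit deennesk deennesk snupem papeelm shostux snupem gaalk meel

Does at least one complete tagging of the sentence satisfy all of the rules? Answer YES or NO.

NO

Candidates per position — 1:roi {C}; 2:ploipeit {N,A}; 3:deennesk {C,A}; 4:deennesk {C,A}; 5:snupem {D,C}; 6:papeelm {V,A}; 7:shostux {V}; 8:snupem {D,C}; 9:gaalk {N}; 10:meel {C,A}.
Rule 2 cannot be satisfied by any choice of tags from the lexicon.
So there is no consistent tagging.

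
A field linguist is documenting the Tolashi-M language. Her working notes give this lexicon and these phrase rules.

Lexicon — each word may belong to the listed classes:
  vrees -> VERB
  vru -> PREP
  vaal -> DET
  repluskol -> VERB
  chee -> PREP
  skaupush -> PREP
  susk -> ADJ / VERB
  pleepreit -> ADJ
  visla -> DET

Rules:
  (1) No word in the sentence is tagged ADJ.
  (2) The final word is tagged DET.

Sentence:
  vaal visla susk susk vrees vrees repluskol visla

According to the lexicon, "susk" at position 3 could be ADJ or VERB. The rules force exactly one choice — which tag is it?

Candidates per position — 1:vaal {DET}; 2:visla {DET}; 3:susk {ADJ,VERB}; 4:susk {ADJ,VERB}; 5:vrees {VERB}; 6:vrees {VERB}; 7:repluskol {VERB}; 8:visla {DET}.
Word 3 cannot be ADJ — rule 1 would then fail for every completion. It is VERB.
Word 4 cannot be ADJ — rule 1 would then fail for every completion. It is VERB.
That leaves exactly one tagging: DET DET VERB VERB VERB VERB VERB DET.
Rule-by-rule: rule 1 holds; rule 2 holds.

VERB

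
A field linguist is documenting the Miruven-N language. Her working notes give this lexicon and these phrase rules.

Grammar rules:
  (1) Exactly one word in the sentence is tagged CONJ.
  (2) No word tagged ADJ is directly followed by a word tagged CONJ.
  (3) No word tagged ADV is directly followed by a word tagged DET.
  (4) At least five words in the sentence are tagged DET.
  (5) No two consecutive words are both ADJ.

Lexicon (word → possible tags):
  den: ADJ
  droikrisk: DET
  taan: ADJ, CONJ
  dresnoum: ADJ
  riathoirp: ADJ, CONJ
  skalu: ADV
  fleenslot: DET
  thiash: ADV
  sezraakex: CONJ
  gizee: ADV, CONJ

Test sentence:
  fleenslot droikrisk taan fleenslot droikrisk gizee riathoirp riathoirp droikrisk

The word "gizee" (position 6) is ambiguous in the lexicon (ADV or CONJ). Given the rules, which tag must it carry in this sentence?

ADV

Candidates per position — 1:fleenslot {DET}; 2:droikrisk {DET}; 3:taan {ADJ,CONJ}; 4:fleenslot {DET}; 5:droikrisk {DET}; 6:gizee {ADV,CONJ}; 7:riathoirp {ADJ,CONJ}; 8:riathoirp {ADJ,CONJ}; 9:droikrisk {DET}.
Position 6: the remaining choice is settled jointly with positions 3, 7, 8 — only ADV at position 6 is part of a tagging that satisfies every rule.
That leaves exactly one tagging: DET DET ADJ DET DET ADV CONJ ADJ DET.
Rule-by-rule: rule 1 satisfied; rule 2 satisfied; rule 3 satisfied; rule 4 satisfied; rule 5 satisfied.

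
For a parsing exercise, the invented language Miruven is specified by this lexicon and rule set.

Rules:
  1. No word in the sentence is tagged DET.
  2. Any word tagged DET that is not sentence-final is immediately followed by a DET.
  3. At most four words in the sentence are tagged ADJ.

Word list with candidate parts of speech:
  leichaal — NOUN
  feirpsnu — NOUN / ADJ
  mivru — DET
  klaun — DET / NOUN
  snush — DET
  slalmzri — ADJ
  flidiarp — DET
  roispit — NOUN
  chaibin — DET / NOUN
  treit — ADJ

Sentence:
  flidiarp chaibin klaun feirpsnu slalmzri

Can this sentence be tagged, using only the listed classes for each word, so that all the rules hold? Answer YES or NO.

Candidates per position — 1:flidiarp {DET}; 2:chaibin {DET,NOUN}; 3:klaun {DET,NOUN}; 4:feirpsnu {NOUN,ADJ}; 5:slalmzri {ADJ}.
Rule 1 cannot be satisfied by any choice of tags from the lexicon.
So there is no consistent tagging.

NO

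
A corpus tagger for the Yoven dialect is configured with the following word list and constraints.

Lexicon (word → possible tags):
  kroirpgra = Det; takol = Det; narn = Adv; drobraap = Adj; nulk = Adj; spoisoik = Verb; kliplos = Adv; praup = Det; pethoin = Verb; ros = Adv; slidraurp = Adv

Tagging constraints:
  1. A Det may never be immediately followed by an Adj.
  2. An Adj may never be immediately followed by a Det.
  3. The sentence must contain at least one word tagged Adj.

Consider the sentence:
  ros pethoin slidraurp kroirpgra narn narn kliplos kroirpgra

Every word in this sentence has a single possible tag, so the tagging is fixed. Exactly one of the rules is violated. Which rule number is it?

Fixed tagging: Adv Verb Adv Det Adv Adv Adv Det.
Rule check: R1 ✓, R2 ✓, R3 ✗.
Only rule 3 fails.

3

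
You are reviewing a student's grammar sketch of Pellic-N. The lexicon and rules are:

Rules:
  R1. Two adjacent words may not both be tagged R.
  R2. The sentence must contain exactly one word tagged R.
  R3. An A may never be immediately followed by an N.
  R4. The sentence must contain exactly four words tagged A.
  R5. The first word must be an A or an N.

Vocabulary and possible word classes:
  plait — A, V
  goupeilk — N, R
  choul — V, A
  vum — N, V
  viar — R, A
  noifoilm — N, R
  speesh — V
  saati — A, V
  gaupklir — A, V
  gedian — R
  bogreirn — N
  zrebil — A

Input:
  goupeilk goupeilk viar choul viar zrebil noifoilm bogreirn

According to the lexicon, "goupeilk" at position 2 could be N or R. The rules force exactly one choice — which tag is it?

Candidates per position — 1:goupeilk {N,R}; 2:goupeilk {N,R}; 3:viar {R,A}; 4:choul {V,A}; 5:viar {R,A}; 6:zrebil {A}; 7:noifoilm {N,R}; 8:bogreirn {N}.
If word 1 were R, no tagging could satisfy rule 5; so word 1 is N.
If word 3 were R, no tagging could satisfy rule 4; so word 3 is A.
If word 4 were V, no tagging could satisfy rule 4; so word 4 is A.
If word 5 were R, no tagging could satisfy rule 4; so word 5 is A.
If word 7 were N, no tagging could satisfy rule 3; so word 7 is R.
If word 2 were R, no tagging could satisfy rule 2; so word 2 is N.
So the tagging must be: N N A A A A R N.
Verifying each rule — rule 1 ok; rule 2 ok; rule 3 ok; rule 4 ok; rule 5 ok.

N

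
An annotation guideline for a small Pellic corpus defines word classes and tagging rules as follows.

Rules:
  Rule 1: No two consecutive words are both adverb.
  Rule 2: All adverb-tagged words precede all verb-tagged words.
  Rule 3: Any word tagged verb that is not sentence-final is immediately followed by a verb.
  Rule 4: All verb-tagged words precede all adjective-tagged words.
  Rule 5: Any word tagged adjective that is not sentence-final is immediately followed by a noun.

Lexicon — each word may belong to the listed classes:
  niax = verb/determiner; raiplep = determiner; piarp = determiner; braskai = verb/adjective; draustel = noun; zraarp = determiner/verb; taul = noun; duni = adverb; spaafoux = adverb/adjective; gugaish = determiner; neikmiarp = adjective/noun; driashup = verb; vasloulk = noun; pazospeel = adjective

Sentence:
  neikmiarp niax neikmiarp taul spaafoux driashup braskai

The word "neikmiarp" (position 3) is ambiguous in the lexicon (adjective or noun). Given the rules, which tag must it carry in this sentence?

Candidates per position — 1:neikmiarp {adjective,noun}; 2:niax {verb,determiner}; 3:neikmiarp {adjective,noun}; 4:taul {noun}; 5:spaafoux {adverb,adjective}; 6:driashup {verb}; 7:braskai {verb,adjective}.
At position 1, choosing adjective makes rule 4 impossible to satisfy; hence noun.
At position 2, choosing verb makes rule 3 impossible to satisfy; hence determiner.
At position 3, choosing adjective makes rule 4 impossible to satisfy; hence noun.
At position 5, choosing adjective makes rule 4 impossible to satisfy; hence adverb.
At position 7, choosing adjective makes rule 3 impossible to satisfy; hence verb.
The only consistent sequence is: noun determiner noun noun adverb verb verb.
Checking: rule 1 holds; rule 2 holds; rule 3 holds; rule 4 holds; rule 5 holds.

noun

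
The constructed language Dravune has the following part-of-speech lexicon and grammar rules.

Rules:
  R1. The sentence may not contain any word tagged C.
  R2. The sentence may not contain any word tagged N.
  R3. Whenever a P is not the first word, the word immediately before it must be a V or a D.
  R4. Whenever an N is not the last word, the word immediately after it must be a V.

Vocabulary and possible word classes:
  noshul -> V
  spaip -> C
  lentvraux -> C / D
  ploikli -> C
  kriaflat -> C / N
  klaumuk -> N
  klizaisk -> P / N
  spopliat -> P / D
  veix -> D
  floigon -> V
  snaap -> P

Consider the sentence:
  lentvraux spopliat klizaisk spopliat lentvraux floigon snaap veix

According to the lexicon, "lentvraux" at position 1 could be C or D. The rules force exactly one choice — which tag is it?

Candidates per position — 1:lentvraux {C,D}; 2:spopliat {P,D}; 3:klizaisk {P,N}; 4:spopliat {P,D}; 5:lentvraux {C,D}; 6:floigon {V}; 7:snaap {P}; 8:veix {D}.
Position 1: tagging it C would leave rule 1 unsatisfiable, so it must be D.
Position 3: tagging it N would leave rule 2 unsatisfiable, so it must be P.
Position 4: tagging it P would leave rule 3 unsatisfiable, so it must be D.
Position 5: tagging it C would leave rule 1 unsatisfiable, so it must be D.
Position 2: tagging it P would leave rule 3 unsatisfiable, so it must be D.
So the tagging must be: D D P D D V P D.
Checking: rule 1 ✓; rule 2 ✓; rule 3 ✓; rule 4 ✓.

D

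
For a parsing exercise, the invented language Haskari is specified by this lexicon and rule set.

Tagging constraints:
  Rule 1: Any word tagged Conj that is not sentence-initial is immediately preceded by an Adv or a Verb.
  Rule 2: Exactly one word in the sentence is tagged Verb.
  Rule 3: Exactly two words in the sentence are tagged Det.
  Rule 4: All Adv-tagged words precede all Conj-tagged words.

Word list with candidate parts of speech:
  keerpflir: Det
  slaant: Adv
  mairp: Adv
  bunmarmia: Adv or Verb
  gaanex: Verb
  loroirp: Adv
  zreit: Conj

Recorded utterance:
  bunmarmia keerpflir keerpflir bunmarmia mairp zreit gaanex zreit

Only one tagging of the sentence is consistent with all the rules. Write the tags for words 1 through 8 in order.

Candidates per position — 1:bunmarmia {Adv,Verb}; 2:keerpflir {Det}; 3:keerpflir {Det}; 4:bunmarmia {Adv,Verb}; 5:mairp {Adv}; 6:zreit {Conj}; 7:gaanex {Verb}; 8:zreit {Conj}.
If word 1 were Verb, no tagging could satisfy rule 2; so word 1 is Adv.
If word 4 were Verb, no tagging could satisfy rule 2; so word 4 is Adv.
So the tagging must be: Adv Det Det Adv Adv Conj Verb Conj.
Checking: rule 1 satisfied; rule 2 satisfied; rule 3 satisfied; rule 4 satisfied.

Adv Det Det Adv Adv Conj Verb Conj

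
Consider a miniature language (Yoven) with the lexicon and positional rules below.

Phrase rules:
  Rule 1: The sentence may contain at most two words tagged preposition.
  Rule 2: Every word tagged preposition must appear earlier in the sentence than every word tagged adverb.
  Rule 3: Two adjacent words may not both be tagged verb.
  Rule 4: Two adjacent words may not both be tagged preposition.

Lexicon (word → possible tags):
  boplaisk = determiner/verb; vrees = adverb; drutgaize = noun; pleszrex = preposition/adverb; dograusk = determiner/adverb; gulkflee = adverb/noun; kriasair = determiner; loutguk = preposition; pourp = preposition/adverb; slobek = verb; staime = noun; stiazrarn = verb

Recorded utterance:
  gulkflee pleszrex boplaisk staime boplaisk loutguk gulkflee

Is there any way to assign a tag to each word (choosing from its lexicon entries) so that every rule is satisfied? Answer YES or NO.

Candidates per position — 1:gulkflee {adverb,noun}; 2:pleszrex {preposition,adverb}; 3:boplaisk {determiner,verb}; 4:staime {noun}; 5:boplaisk {determiner,verb}; 6:loutguk {preposition}; 7:gulkflee {adverb,noun}.
One satisfying assignment: noun preposition determiner noun determiner preposition adverb.
Check: rule 1 ✓; rule 2 ✓; rule 3 ✓; rule 4 ✓.

YES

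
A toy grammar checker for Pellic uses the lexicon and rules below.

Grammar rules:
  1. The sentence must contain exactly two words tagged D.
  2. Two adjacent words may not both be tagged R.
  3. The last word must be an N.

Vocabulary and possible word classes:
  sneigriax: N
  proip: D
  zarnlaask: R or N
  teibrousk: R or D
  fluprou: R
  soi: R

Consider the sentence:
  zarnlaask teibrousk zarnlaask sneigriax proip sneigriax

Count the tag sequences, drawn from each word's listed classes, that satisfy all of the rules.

4

Candidates per position — 1:zarnlaask {R,N}; 2:teibrousk {R,D}; 3:zarnlaask {R,N}; 4:sneigriax {N}; 5:proip {D}; 6:sneigriax {N}.
There are 8 candidate sequences in total.
The sequences that satisfy every rule: R D R N D N; R D N N D N; N D R N D N; N D N N D N.
Count = 4.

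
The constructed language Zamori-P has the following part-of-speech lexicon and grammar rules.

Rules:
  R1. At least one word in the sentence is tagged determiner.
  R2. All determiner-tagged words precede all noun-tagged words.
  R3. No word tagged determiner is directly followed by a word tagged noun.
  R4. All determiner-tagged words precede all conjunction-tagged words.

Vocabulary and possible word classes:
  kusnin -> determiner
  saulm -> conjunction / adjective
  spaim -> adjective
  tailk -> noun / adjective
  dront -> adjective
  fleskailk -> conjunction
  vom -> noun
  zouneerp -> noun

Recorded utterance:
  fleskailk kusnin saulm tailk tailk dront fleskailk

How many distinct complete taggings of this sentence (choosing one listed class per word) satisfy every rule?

0

Candidates per position — 1:fleskailk {conjunction}; 2:kusnin {determiner}; 3:saulm {conjunction,adjective}; 4:tailk {noun,adjective}; 5:tailk {noun,adjective}; 6:dront {adjective}; 7:fleskailk {conjunction}.
There are 8 candidate sequences in total.
Rule 4 cannot be satisfied by any choice of tags from the lexicon.
So there is no consistent tagging.
Count = 0.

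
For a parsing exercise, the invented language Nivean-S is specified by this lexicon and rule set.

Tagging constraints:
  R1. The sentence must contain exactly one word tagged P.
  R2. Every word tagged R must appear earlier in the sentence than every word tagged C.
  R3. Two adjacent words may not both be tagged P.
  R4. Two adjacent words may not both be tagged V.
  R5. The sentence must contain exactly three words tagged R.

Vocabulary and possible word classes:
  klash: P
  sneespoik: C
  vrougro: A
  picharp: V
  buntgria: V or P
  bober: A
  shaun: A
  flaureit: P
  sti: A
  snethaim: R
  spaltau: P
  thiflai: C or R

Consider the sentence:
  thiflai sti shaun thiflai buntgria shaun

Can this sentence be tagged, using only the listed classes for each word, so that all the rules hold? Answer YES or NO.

NO

Candidates per position — 1:thiflai {C,R}; 2:sti {A}; 3:shaun {A}; 4:thiflai {C,R}; 5:buntgria {V,P}; 6:shaun {A}.
Rule 5 cannot be satisfied by any choice of tags from the lexicon.
So there is no consistent tagging.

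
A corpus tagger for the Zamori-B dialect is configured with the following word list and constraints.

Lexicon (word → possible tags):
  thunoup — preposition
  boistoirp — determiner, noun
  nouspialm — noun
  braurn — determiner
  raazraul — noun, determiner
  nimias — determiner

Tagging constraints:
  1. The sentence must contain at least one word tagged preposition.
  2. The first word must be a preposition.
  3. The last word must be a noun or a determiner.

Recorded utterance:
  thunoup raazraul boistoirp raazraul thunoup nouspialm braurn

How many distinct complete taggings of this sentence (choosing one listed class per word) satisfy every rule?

Candidates per position — 1:thunoup {preposition}; 2:raazraul {noun,determiner}; 3:boistoirp {determiner,noun}; 4:raazraul {noun,determiner}; 5:thunoup {preposition}; 6:nouspialm {noun}; 7:braurn {determiner}.
There are 8 candidate sequences in total.
Checking each against the rules leaves 8 sequences.
Count = 8.

8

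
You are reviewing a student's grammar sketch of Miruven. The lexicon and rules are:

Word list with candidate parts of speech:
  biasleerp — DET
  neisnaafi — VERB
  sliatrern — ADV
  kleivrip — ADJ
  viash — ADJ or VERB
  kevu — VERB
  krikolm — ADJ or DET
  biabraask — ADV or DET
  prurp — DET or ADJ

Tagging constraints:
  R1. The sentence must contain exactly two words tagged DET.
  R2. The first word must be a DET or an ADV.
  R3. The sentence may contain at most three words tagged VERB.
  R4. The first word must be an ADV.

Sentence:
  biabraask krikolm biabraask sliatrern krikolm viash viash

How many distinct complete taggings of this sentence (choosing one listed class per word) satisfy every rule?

12

Candidates per position — 1:biabraask {ADV,DET}; 2:krikolm {ADJ,DET}; 3:biabraask {ADV,DET}; 4:sliatrern {ADV}; 5:krikolm {ADJ,DET}; 6:viash {ADJ,VERB}; 7:viash {ADJ,VERB}.
There are 64 candidate sequences in total.
Checking each against the rules leaves 12 sequences.
Count = 12.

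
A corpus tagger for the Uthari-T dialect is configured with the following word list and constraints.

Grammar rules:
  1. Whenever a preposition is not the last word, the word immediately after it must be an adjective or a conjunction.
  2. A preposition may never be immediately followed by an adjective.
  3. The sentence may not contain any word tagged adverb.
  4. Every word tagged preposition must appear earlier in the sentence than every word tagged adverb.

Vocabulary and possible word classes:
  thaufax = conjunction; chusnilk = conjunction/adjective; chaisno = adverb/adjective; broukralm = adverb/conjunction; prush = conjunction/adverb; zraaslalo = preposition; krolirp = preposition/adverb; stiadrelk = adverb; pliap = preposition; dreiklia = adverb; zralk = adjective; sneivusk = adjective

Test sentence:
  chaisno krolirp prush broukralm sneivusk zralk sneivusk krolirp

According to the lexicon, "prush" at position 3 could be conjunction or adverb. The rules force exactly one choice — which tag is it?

conjunction

Candidates per position — 1:chaisno {adverb,adjective}; 2:krolirp {preposition,adverb}; 3:prush {conjunction,adverb}; 4:broukralm {adverb,conjunction}; 5:sneivusk {adjective}; 6:zralk {adjective}; 7:sneivusk {adjective}; 8:krolirp {preposition,adverb}.
Word 1 cannot be adverb — rule 3 would then fail for every completion. It is adjective.
Word 2 cannot be adverb — rule 3 would then fail for every completion. It is preposition.
Word 3 cannot be adverb — rule 1 would then fail for every completion. It is conjunction.
Word 4 cannot be adverb — rule 3 would then fail for every completion. It is conjunction.
Word 8 cannot be adverb — rule 3 would then fail for every completion. It is preposition.
The unique satisfying tagging is: adjective preposition conjunction conjunction adjective adjective adjective preposition.
Checking: rule 1 satisfied; rule 2 satisfied; rule 3 satisfied; rule 4 satisfied.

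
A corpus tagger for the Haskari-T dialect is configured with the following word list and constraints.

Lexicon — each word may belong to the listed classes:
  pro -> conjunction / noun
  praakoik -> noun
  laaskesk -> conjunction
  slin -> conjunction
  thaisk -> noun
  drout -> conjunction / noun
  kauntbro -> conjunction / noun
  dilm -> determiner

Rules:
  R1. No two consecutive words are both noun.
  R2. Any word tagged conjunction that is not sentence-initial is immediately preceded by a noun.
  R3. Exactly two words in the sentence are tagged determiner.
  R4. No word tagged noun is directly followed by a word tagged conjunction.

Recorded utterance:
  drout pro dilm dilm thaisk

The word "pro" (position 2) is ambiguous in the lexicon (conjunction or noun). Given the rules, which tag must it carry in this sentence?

noun

Candidates per position — 1:drout {conjunction,noun}; 2:pro {conjunction,noun}; 3:dilm {determiner}; 4:dilm {determiner}; 5:thaisk {noun}.
Position 2: the remaining choice is settled jointly with positions 1 — only noun at position 2 is part of a tagging that satisfies every rule.
That leaves exactly one tagging: conjunction noun determiner determiner noun.
Check: rule 1 ok; rule 2 ok; rule 3 ok; rule 4 ok.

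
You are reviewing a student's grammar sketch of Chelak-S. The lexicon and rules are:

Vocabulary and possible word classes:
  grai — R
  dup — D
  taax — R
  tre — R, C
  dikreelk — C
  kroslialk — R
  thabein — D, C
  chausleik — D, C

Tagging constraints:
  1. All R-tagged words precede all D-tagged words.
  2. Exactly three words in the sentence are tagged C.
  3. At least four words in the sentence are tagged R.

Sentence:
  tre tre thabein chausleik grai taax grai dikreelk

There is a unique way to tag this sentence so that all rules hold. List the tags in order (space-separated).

R R C C R R R C

Candidates per position — 1:tre {R,C}; 2:tre {R,C}; 3:thabein {D,C}; 4:chausleik {D,C}; 5:grai {R}; 6:taax {R}; 7:grai {R}; 8:dikreelk {C}.
Word 3 cannot be D — rule 1 would then fail for every completion. It is C.
Word 4 cannot be D — rule 1 would then fail for every completion. It is C.
Word 1 cannot be C — rule 2 would then fail for every completion. It is R.
Word 2 cannot be C — rule 2 would then fail for every completion. It is R.
The unique satisfying tagging is: R R C C R R R C.
Checking: rule 1 holds; rule 2 holds; rule 3 holds.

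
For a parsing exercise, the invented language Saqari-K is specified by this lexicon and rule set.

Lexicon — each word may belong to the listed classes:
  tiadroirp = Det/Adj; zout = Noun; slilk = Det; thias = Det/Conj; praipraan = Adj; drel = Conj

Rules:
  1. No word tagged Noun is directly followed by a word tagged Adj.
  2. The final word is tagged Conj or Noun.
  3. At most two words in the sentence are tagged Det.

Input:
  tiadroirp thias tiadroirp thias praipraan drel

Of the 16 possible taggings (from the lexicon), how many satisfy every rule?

11

Candidates per position — 1:tiadroirp {Det,Adj}; 2:thias {Det,Conj}; 3:tiadroirp {Det,Adj}; 4:thias {Det,Conj}; 5:praipraan {Adj}; 6:drel {Conj}.
There are 16 candidate sequences in total.
Checking each against the rules leaves 11 sequences.
Count = 11.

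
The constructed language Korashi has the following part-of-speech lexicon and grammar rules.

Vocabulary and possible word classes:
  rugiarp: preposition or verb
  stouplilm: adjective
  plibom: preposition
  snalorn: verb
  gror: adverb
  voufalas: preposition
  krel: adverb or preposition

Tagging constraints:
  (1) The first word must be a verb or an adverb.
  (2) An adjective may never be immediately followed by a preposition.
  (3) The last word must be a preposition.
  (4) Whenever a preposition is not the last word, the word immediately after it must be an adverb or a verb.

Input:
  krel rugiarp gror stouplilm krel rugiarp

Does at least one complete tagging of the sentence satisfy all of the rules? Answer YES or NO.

Candidates per position — 1:krel {adverb,preposition}; 2:rugiarp {preposition,verb}; 3:gror {adverb}; 4:stouplilm {adjective}; 5:krel {adverb,preposition}; 6:rugiarp {preposition,verb}.
One satisfying assignment: adverb verb adverb adjective adverb preposition.
Verifying each rule — rule 1 holds; rule 2 holds; rule 3 holds; rule 4 holds.

YES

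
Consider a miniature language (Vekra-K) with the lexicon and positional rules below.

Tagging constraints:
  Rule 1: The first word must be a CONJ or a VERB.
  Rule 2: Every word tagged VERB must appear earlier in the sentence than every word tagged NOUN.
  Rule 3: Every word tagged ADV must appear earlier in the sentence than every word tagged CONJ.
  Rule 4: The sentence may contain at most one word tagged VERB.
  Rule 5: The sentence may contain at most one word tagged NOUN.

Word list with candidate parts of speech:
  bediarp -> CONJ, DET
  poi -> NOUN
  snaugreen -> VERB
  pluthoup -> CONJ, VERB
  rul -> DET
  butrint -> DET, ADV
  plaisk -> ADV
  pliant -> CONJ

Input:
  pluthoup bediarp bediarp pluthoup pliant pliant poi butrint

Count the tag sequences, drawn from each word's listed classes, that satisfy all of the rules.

Candidates per position — 1:pluthoup {CONJ,VERB}; 2:bediarp {CONJ,DET}; 3:bediarp {CONJ,DET}; 4:pluthoup {CONJ,VERB}; 5:pliant {CONJ}; 6:pliant {CONJ}; 7:poi {NOUN}; 8:butrint {DET,ADV}.
There are 32 candidate sequences in total.
Checking each against the rules leaves 12 sequences.
Count = 12.

12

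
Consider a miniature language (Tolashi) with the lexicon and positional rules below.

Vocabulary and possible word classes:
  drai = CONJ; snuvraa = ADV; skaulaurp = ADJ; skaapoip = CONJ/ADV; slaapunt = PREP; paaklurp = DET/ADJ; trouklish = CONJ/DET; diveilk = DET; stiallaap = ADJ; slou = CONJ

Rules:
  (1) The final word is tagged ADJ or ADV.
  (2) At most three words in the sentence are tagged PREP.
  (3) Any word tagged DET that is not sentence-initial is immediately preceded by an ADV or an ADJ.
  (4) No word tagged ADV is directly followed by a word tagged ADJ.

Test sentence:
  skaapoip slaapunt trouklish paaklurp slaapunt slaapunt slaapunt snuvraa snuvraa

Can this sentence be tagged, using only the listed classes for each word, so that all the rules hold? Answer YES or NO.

NO

Candidates per position — 1:skaapoip {CONJ,ADV}; 2:slaapunt {PREP}; 3:trouklish {CONJ,DET}; 4:paaklurp {DET,ADJ}; 5:slaapunt {PREP}; 6:slaapunt {PREP}; 7:slaapunt {PREP}; 8:snuvraa {ADV}; 9:snuvraa {ADV}.
Rule 2 cannot be satisfied by any choice of tags from the lexicon.
So there is no consistent tagging.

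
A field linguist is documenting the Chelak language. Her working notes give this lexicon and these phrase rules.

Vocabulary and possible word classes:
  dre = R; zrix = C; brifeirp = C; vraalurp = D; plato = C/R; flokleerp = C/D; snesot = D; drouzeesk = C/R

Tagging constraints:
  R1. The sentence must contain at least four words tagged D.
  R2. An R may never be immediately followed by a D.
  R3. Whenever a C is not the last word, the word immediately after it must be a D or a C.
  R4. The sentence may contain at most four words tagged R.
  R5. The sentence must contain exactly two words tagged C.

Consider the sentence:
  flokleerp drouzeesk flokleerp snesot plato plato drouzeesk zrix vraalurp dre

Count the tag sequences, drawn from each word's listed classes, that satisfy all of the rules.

1

Candidates per position — 1:flokleerp {C,D}; 2:drouzeesk {C,R}; 3:flokleerp {C,D}; 4:snesot {D}; 5:plato {C,R}; 6:plato {C,R}; 7:drouzeesk {C,R}; 8:zrix {C}; 9:vraalurp {D}; 10:dre {R}.
There are 64 candidate sequences in total.
The sequences that satisfy every rule: D C D D R R R C D R.
Count = 1.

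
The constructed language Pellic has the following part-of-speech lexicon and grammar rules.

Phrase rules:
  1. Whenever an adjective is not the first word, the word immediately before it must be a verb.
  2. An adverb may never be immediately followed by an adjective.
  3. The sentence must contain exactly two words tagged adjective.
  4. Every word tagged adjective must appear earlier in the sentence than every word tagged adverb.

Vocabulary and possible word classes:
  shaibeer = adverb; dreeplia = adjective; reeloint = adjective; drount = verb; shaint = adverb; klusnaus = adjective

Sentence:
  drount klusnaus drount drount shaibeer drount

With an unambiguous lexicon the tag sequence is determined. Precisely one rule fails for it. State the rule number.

3

Fixed tagging: verb adjective verb verb adverb verb.
Rule check: R1 pass, R2 pass, R3 fail, R4 pass.
Only rule 3 fails.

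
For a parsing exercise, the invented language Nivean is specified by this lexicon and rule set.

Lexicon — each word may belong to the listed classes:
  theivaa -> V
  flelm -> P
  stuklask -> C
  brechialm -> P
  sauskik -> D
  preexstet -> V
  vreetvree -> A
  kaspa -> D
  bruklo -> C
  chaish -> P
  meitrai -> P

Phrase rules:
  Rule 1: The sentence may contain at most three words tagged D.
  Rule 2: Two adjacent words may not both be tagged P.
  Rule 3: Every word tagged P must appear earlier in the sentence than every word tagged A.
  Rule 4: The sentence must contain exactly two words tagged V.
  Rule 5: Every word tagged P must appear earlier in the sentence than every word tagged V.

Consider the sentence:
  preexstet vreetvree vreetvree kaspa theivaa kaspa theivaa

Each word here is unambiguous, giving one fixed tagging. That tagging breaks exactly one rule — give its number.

Fixed tagging: V A A D V D V.
Applying the rules: R1 holds, R2 holds, R3 holds, R4 violated, R5 holds.
Only rule 4 fails.

4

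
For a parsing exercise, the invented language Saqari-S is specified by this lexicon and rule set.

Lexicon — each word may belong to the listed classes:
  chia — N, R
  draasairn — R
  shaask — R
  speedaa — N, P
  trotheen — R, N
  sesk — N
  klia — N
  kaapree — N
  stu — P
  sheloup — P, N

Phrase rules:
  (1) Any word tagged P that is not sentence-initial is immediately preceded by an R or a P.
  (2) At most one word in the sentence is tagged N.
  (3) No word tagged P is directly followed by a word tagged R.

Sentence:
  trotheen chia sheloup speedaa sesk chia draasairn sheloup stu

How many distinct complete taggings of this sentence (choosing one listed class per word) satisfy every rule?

Candidates per position — 1:trotheen {R,N}; 2:chia {N,R}; 3:sheloup {P,N}; 4:speedaa {N,P}; 5:sesk {N}; 6:chia {N,R}; 7:draasairn {R}; 8:sheloup {P,N}; 9:stu {P}.
There are 64 candidate sequences in total.
The sequences that satisfy every rule: R R P P N R R P P.
Count = 1.

1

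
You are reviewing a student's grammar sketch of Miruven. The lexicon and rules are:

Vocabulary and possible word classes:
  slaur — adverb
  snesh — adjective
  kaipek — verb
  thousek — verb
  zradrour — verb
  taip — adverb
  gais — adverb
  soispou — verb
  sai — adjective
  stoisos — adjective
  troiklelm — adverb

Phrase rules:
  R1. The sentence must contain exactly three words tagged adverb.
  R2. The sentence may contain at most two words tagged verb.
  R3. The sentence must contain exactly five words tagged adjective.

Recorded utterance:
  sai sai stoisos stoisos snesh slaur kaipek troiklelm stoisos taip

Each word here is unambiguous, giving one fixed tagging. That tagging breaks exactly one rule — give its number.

Fixed tagging: adjective adjective adjective adjective adjective adverb verb adverb adjective adverb.
Rule check: R1 pass, R2 pass, R3 fail.
Only rule 3 fails.

3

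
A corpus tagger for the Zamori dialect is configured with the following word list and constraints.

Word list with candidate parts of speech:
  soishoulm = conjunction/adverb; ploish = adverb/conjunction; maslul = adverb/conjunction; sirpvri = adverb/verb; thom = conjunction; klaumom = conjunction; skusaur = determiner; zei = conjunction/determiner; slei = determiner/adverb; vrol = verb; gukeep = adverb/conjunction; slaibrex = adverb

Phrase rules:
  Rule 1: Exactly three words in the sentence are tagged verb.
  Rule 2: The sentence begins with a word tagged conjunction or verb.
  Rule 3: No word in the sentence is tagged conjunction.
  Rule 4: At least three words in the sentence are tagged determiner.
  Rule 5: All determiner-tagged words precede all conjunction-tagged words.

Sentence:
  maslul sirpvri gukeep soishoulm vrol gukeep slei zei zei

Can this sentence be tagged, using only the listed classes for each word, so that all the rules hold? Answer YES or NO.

Candidates per position — 1:maslul {adverb,conjunction}; 2:sirpvri {adverb,verb}; 3:gukeep {adverb,conjunction}; 4:soishoulm {conjunction,adverb}; 5:vrol {verb}; 6:gukeep {adverb,conjunction}; 7:slei {determiner,adverb}; 8:zei {conjunction,determiner}; 9:zei {conjunction,determiner}.
Rule 1 cannot be satisfied by any choice of tags from the lexicon.
So there is no consistent tagging.

NO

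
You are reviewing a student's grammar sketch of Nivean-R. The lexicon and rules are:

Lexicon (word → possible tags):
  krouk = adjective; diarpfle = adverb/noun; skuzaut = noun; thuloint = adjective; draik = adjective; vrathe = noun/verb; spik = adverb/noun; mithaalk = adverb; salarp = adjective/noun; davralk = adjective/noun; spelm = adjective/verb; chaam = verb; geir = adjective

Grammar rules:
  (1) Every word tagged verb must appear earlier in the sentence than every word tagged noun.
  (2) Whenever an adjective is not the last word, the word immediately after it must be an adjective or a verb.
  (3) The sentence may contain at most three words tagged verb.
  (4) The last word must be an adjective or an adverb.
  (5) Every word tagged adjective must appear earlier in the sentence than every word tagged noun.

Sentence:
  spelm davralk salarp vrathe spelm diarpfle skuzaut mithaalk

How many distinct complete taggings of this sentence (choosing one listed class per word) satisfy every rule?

Candidates per position — 1:spelm {adjective,verb}; 2:davralk {adjective,noun}; 3:salarp {adjective,noun}; 4:vrathe {noun,verb}; 5:spelm {adjective,verb}; 6:diarpfle {adverb,noun}; 7:skuzaut {noun}; 8:mithaalk {adverb}.
There are 64 candidate sequences in total.
The sequences that satisfy every rule: adjective adjective adjective verb verb adverb noun adverb; adjective adjective adjective verb verb noun noun adverb; verb adjective adjective verb verb adverb noun adverb; verb adjective adjective verb verb noun noun adverb.
Count = 4.

4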